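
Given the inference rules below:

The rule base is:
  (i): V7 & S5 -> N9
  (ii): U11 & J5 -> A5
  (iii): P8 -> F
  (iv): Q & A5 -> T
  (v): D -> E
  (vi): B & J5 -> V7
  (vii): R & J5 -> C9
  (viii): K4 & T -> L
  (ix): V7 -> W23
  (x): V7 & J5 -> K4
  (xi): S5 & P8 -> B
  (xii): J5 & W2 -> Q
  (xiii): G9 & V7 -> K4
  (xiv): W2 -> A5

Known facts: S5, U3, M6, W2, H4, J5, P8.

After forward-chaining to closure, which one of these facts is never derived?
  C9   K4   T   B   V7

[1] (iii) [P8 -> F]; (xi) [S5 & P8 -> B]; (xii) [J5 & W2 -> Q]; (xiv) [W2 -> A5]. ⇒ new: F, B, Q, A5.
[2] (iv) [Q & A5 -> T]; (vi) [B & J5 -> V7]. ⇒ new: T, V7.
[3] (i) [V7 & S5 -> N9]; (ix) [V7 -> W23]; (x) [V7 & J5 -> K4]. ⇒ new: N9, W23, K4.
[4] (viii) [K4 & T -> L]. ⇒ new: L.
Derived: B (round 1), T (round 2), K4 (round 3), V7 (round 2). C9 never appears in any round.

C9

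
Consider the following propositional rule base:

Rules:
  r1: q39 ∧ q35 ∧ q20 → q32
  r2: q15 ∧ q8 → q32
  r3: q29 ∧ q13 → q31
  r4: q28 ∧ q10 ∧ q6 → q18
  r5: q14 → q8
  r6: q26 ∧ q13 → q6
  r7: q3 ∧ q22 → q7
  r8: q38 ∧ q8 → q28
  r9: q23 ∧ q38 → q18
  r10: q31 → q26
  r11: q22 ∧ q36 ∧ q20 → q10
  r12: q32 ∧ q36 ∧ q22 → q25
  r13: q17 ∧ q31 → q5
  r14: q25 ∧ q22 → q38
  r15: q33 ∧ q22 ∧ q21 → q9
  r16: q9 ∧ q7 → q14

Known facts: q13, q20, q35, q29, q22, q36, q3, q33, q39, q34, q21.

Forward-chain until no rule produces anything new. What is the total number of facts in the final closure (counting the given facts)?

24

Round 1 — r1, r3, r7, r11, r15, derive q32, q31, q7, q10, q9.
Round 2 — r10, r12, r16, derive q26, q25, q14.
Round 3 — r5, r6, r14, derive q8, q6, q38.
Round 4 — r8, derive q28.
Round 5 — r4, derive q18.
Closure: {q10, q13, q14, q18, q20, q21, q22, q25, q26, q28, q29, q3, q31, q32, q33, q34, q35, q36, q38, q39, q6, q7, q8, q9} — 24 facts.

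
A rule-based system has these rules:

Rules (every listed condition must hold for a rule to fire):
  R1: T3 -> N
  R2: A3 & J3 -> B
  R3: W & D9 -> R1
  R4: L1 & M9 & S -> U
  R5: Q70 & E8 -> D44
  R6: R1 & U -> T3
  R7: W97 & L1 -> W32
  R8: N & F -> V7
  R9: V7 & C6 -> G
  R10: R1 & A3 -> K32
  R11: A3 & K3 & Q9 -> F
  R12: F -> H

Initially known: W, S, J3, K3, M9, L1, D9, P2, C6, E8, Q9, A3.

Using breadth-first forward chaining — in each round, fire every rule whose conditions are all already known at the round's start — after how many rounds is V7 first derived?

4

Round 1 — R2, R3, R4, R11, derive B, R1, U, F.
Round 2 — R6, R10, R12, derive T3, K32, H.
Round 3 — R1, derive N.
Round 4 — R8, derive V7.
V7 first appears in round 4.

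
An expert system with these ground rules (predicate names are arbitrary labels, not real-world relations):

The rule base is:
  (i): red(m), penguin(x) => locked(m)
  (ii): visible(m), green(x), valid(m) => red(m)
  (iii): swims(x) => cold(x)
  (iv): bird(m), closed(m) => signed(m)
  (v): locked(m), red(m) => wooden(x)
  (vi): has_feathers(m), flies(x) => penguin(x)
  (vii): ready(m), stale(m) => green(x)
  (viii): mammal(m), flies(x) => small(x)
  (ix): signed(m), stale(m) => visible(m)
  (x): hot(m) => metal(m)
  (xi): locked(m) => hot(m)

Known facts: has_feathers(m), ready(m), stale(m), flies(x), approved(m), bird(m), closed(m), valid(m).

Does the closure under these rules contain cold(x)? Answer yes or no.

no

Round 1 fires (iv), (vi), (vii), giving signed(m), penguin(x), green(x).
Round 2 fires (ix), giving visible(m).
Round 3 fires (ii), giving red(m).
Round 4 fires (i), giving locked(m).
Round 5 fires (v), (xi), giving wooden(x), hot(m).
Round 6 fires (x), giving metal(m).
Fixed point reached. cold(x) is concluded only by (iii); (iii) needs swims(x) (never derived).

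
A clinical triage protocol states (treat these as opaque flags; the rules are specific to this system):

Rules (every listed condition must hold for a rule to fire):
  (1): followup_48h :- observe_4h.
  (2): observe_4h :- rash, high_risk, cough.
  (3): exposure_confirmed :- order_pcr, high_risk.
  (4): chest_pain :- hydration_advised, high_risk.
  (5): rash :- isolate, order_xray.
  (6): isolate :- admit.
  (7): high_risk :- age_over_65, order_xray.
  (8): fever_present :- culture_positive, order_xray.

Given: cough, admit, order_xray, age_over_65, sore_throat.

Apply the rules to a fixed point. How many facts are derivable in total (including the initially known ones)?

10

Round 1 fires (6), (7), giving isolate, high_risk.
Round 2 fires (5), giving rash.
Round 3 fires (2), giving observe_4h.
Round 4 fires (1), giving followup_48h.
Closure: {admit, age_over_65, cough, followup_48h, high_risk, isolate, observe_4h, order_xray, rash, sore_throat} — 10 facts.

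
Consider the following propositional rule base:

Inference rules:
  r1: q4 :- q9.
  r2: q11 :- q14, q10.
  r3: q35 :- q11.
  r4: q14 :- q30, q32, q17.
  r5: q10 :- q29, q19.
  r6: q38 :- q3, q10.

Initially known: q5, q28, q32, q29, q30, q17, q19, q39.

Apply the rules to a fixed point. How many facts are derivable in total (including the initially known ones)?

12

Round 1 fires r4, r5, giving q14, q10.
Round 2 fires r2, giving q11.
Round 3 fires r3, giving q35.
Closure: {q10, q11, q14, q17, q19, q28, q29, q30, q32, q35, q39, q5} — 12 facts.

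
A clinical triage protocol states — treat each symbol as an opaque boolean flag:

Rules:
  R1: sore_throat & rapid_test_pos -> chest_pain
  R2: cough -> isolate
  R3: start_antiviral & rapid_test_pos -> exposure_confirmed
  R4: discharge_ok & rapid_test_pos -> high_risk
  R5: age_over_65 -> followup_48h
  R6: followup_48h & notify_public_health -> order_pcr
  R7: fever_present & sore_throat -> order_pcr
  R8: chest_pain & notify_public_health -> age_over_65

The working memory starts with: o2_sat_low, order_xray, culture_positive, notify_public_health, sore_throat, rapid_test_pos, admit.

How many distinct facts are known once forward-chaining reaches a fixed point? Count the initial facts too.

11

Round 1: R1 [sore_throat & rapid_test_pos -> chest_pain]. Adds chest_pain.
Round 2: R8 [chest_pain & notify_public_health -> age_over_65]. Adds age_over_65.
Round 3: R5 [age_over_65 -> followup_48h]. Adds followup_48h.
Round 4: R6 [followup_48h & notify_public_health -> order_pcr]. Adds order_pcr.
Closure: {admit, age_over_65, chest_pain, culture_positive, followup_48h, notify_public_health, o2_sat_low, order_pcr, order_xray, rapid_test_pos, sore_throat} — 11 facts.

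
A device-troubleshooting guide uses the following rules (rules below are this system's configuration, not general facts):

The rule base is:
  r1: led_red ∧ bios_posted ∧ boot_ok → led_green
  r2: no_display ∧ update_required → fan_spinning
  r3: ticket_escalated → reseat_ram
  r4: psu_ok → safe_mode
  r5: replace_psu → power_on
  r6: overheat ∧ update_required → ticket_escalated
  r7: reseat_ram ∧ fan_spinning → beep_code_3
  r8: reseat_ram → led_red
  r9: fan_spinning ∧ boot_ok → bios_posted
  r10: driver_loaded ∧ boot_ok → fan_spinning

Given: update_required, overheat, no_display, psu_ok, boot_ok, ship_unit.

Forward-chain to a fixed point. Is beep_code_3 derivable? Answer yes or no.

yes

Round 1: r2 [no_display ∧ update_required → fan_spinning]; r4 [psu_ok → safe_mode]; r6 [overheat ∧ update_required → ticket_escalated]. Adds fan_spinning, safe_mode, ticket_escalated.
Round 2: r3 [ticket_escalated → reseat_ram]; r9 [fan_spinning ∧ boot_ok → bios_posted]. Adds reseat_ram, bios_posted.
Round 3: r7 [reseat_ram ∧ fan_spinning → beep_code_3]; r8 [reseat_ram → led_red]. Adds beep_code_3, led_red.
Round 4: r1 [led_red ∧ bios_posted ∧ boot_ok → led_green]. Adds led_green.
beep_code_3 appears in round 3, so it is derivable.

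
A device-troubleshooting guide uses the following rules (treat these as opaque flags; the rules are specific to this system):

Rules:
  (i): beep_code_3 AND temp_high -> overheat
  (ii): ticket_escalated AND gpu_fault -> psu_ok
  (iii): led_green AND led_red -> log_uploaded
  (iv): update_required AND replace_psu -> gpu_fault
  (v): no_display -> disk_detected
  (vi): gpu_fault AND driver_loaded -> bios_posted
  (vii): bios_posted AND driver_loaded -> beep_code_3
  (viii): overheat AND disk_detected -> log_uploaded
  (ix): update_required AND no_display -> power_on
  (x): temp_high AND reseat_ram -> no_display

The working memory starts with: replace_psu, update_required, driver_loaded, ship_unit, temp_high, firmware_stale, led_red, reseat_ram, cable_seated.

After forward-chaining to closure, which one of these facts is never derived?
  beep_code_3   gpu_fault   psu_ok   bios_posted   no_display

[1] (iv) [update_required AND replace_psu -> gpu_fault]; (x) [temp_high AND reseat_ram -> no_display]. ⇒ new: gpu_fault, no_display.
[2] (v) [no_display -> disk_detected]; (vi) [gpu_fault AND driver_loaded -> bios_posted]; (ix) [update_required AND no_display -> power_on]. ⇒ new: disk_detected, bios_posted, power_on.
[3] (vii) [bios_posted AND driver_loaded -> beep_code_3]. ⇒ new: beep_code_3.
[4] (i) [beep_code_3 AND temp_high -> overheat]. ⇒ new: overheat.
[5] (viii) [overheat AND disk_detected -> log_uploaded]. ⇒ new: log_uploaded.
Derived: beep_code_3 (round 3), no_display (round 1), bios_posted (round 2), gpu_fault (round 1). psu_ok never appears in any round.

psu_ok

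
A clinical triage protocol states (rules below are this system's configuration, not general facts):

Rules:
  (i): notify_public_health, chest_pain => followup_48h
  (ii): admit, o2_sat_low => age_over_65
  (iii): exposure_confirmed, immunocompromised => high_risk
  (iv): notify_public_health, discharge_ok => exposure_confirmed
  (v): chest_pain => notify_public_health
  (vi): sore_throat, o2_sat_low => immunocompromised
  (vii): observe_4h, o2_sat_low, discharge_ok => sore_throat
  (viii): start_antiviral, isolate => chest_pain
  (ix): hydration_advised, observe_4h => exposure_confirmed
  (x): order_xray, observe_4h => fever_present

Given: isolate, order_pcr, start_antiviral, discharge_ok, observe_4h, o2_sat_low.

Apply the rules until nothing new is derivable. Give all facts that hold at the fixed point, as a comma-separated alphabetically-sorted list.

chest_pain, discharge_ok, exposure_confirmed, followup_48h, high_risk, immunocompromised, isolate, notify_public_health, o2_sat_low, observe_4h, order_pcr, sore_throat, start_antiviral

Round 1: (vii) [observe_4h, o2_sat_low, discharge_ok => sore_throat]; (viii) [start_antiviral, isolate => chest_pain]. New: sore_throat, chest_pain.
Round 2: (v) [chest_pain => notify_public_health]; (vi) [sore_throat, o2_sat_low => immunocompromised]. New: notify_public_health, immunocompromised.
Round 3: (i) [notify_public_health, chest_pain => followup_48h]; (iv) [notify_public_health, discharge_ok => exposure_confirmed]. New: followup_48h, exposure_confirmed.
Round 4: (iii) [exposure_confirmed, immunocompromised => high_risk]. New: high_risk.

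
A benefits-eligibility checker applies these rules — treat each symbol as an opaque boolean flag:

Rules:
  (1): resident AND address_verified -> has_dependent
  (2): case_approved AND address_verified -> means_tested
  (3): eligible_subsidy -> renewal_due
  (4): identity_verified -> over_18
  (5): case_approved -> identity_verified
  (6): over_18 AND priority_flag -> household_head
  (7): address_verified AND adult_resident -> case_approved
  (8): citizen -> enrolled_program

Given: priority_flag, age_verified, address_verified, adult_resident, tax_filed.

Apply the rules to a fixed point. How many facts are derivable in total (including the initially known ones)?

10

Round 1 — (7), derive case_approved.
Round 2 — (2), (5), derive means_tested, identity_verified.
Round 3 — (4), derive over_18.
Round 4 — (6), derive household_head.
Closure: {address_verified, adult_resident, age_verified, case_approved, household_head, identity_verified, means_tested, over_18, priority_flag, tax_filed} — 10 facts.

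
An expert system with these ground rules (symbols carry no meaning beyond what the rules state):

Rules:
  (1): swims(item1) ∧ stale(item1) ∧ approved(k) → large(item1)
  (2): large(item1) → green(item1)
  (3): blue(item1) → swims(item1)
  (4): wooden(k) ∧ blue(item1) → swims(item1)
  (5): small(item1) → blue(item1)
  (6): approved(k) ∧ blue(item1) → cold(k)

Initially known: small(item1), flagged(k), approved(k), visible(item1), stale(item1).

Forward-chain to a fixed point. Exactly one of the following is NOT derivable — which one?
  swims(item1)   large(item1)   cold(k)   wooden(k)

[1] (5) [small(item1) → blue(item1)]. ⇒ new: blue(item1).
[2] (3) [blue(item1) → swims(item1)]; (6) [approved(k) ∧ blue(item1) → cold(k)]. ⇒ new: swims(item1), cold(k).
[3] (1) [swims(item1) ∧ stale(item1) ∧ approved(k) → large(item1)]. ⇒ new: large(item1).
[4] (2) [large(item1) → green(item1)]. ⇒ new: green(item1).
Derived: cold(k) (round 2), large(item1) (round 3), swims(item1) (round 2). wooden(k) never appears in any round.

wooden(k)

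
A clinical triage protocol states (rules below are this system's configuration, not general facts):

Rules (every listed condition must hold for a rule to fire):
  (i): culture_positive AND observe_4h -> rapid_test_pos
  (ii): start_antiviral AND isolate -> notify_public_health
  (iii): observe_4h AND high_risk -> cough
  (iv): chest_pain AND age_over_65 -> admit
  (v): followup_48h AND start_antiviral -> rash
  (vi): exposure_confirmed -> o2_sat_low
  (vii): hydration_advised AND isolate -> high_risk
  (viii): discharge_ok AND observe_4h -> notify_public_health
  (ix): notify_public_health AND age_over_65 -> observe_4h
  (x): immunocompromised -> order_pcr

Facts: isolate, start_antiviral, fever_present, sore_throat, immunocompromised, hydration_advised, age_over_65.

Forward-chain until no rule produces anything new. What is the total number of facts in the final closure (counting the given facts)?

Round 1: (ii) [start_antiviral AND isolate -> notify_public_health]; (vii) [hydration_advised AND isolate -> high_risk]; (x) [immunocompromised -> order_pcr]. Adds notify_public_health, high_risk, order_pcr.
Round 2: (ix) [notify_public_health AND age_over_65 -> observe_4h]. Adds observe_4h.
Round 3: (iii) [observe_4h AND high_risk -> cough]. Adds cough.
Closure: {age_over_65, cough, fever_present, high_risk, hydration_advised, immunocompromised, isolate, notify_public_health, observe_4h, order_pcr, sore_throat, start_antiviral} — 12 facts.

12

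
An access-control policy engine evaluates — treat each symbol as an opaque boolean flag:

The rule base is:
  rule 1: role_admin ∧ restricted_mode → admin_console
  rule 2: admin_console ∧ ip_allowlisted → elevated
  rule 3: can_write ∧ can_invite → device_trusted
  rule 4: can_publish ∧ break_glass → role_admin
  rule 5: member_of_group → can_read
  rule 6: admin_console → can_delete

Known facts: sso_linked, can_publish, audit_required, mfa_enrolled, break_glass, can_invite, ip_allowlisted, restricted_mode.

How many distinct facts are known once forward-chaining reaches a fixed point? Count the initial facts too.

Round 1 fires rule 4, giving role_admin.
Round 2 fires rule 1, giving admin_console.
Round 3 fires rule 2, rule 6, giving elevated, can_delete.
Closure: {admin_console, audit_required, break_glass, can_delete, can_invite, can_publish, elevated, ip_allowlisted, mfa_enrolled, restricted_mode, role_admin, sso_linked} — 12 facts.

12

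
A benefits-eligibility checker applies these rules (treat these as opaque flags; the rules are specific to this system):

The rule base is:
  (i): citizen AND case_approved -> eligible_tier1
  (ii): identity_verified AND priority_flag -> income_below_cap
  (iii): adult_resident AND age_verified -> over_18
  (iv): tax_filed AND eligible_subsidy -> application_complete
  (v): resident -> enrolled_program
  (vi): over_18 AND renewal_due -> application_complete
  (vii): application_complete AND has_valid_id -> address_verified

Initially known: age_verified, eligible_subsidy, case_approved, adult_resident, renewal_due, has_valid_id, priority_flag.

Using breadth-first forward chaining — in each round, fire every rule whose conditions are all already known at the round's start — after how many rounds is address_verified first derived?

Round 1 — (iii), derive over_18.
Round 2 — (vi), derive application_complete.
Round 3 — (vii), derive address_verified.
address_verified first appears in round 3.

3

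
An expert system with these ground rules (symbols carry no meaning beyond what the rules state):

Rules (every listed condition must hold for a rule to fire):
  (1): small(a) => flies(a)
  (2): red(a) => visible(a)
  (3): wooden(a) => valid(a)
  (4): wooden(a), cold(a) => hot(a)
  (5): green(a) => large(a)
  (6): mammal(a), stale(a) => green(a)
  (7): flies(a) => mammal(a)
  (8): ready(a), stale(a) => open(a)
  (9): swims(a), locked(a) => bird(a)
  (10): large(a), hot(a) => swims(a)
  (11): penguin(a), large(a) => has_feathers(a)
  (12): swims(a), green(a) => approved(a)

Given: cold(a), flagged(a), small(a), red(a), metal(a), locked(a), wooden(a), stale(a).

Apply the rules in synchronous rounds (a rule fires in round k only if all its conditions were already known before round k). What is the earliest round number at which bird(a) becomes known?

[1] (1) [small(a) => flies(a)]; (2) [red(a) => visible(a)]; (3) [wooden(a) => valid(a)]; (4) [wooden(a), cold(a) => hot(a)]. ⇒ new: flies(a), visible(a), valid(a), hot(a).
[2] (7) [flies(a) => mammal(a)]. ⇒ new: mammal(a).
[3] (6) [mammal(a), stale(a) => green(a)]. ⇒ new: green(a).
[4] (5) [green(a) => large(a)]. ⇒ new: large(a).
[5] (10) [large(a), hot(a) => swims(a)]. ⇒ new: swims(a).
[6] (9) [swims(a), locked(a) => bird(a)]; (12) [swims(a), green(a) => approved(a)]. ⇒ new: bird(a), approved(a).
bird(a) first appears in round 6.

6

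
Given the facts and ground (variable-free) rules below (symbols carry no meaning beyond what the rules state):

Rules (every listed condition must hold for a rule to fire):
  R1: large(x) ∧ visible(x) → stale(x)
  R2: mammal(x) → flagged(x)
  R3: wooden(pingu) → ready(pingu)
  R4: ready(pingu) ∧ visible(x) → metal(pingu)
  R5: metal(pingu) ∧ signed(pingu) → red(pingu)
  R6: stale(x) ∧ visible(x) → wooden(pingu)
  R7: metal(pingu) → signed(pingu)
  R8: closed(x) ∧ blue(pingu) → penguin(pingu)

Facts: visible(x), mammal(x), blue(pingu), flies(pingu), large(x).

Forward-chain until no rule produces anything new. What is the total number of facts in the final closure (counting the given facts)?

12

Round 1: R1 [large(x) ∧ visible(x) → stale(x)]; R2 [mammal(x) → flagged(x)]. Adds stale(x), flagged(x).
Round 2: R6 [stale(x) ∧ visible(x) → wooden(pingu)]. Adds wooden(pingu).
Round 3: R3 [wooden(pingu) → ready(pingu)]. Adds ready(pingu).
Round 4: R4 [ready(pingu) ∧ visible(x) → metal(pingu)]. Adds metal(pingu).
Round 5: R7 [metal(pingu) → signed(pingu)]. Adds signed(pingu).
Round 6: R5 [metal(pingu) ∧ signed(pingu) → red(pingu)]. Adds red(pingu).
Closure: {blue(pingu), flagged(x), flies(pingu), large(x), mammal(x), metal(pingu), ready(pingu), red(pingu), signed(pingu), stale(x), visible(x), wooden(pingu)} — 12 facts.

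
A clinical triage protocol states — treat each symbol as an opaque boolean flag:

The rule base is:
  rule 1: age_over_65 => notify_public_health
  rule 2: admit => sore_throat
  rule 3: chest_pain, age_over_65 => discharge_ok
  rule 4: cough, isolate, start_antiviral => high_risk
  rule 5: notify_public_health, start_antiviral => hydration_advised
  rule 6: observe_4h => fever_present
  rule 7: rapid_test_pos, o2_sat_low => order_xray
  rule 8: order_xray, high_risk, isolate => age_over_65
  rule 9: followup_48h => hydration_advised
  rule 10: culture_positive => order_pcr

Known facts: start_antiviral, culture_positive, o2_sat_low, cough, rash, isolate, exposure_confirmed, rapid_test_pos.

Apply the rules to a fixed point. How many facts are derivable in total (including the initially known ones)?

Round 1: rule 4 [cough, isolate, start_antiviral => high_risk]; rule 7 [rapid_test_pos, o2_sat_low => order_xray]; rule 10 [culture_positive => order_pcr]. New: high_risk, order_xray, order_pcr.
Round 2: rule 8 [order_xray, high_risk, isolate => age_over_65]. New: age_over_65.
Round 3: rule 1 [age_over_65 => notify_public_health]. New: notify_public_health.
Round 4: rule 5 [notify_public_health, start_antiviral => hydration_advised]. New: hydration_advised.
Closure: {age_over_65, cough, culture_positive, exposure_confirmed, high_risk, hydration_advised, isolate, notify_public_health, o2_sat_low, order_pcr, order_xray, rapid_test_pos, rash, start_antiviral} — 14 facts.

14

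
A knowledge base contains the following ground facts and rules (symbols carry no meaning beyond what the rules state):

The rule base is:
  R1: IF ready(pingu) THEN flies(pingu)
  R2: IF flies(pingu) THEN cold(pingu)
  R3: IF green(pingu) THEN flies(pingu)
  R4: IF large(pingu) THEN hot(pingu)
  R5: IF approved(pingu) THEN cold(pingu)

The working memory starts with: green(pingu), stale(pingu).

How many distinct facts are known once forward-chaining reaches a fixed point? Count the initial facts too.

4

Round 1: R3 [IF green(pingu) THEN flies(pingu)]. Adds flies(pingu).
Round 2: R2 [IF flies(pingu) THEN cold(pingu)]. Adds cold(pingu).
Closure: {cold(pingu), flies(pingu), green(pingu), stale(pingu)} — 4 facts.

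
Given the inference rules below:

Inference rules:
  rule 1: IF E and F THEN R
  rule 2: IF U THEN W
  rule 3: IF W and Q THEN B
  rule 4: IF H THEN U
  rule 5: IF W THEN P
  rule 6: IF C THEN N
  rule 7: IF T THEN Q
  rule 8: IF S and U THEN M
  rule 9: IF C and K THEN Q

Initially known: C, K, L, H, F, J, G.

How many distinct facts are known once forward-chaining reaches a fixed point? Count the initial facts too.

13

Round 1 fires rule 4, rule 6, rule 9, giving U, N, Q.
Round 2 fires rule 2, giving W.
Round 3 fires rule 3, rule 5, giving B, P.
Closure: {B, C, F, G, H, J, K, L, N, P, Q, U, W} — 13 facts.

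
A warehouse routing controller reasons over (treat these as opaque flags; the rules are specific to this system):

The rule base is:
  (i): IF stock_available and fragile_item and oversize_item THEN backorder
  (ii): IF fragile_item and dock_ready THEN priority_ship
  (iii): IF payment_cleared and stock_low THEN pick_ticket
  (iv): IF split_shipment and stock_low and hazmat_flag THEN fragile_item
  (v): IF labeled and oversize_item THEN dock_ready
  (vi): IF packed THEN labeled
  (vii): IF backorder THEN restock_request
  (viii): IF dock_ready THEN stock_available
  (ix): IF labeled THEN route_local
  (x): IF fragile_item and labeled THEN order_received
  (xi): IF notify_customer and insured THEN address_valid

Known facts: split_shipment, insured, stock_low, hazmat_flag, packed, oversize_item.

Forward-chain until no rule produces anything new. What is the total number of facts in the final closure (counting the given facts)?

15

Round 1 — (iv), (vi), derive fragile_item, labeled.
Round 2 — (v), (ix), (x), derive dock_ready, route_local, order_received.
Round 3 — (ii), (viii), derive priority_ship, stock_available.
Round 4 — (i), derive backorder.
Round 5 — (vii), derive restock_request.
Closure: {backorder, dock_ready, fragile_item, hazmat_flag, insured, labeled, order_received, oversize_item, packed, priority_ship, restock_request, route_local, split_shipment, stock_available, stock_low} — 15 facts.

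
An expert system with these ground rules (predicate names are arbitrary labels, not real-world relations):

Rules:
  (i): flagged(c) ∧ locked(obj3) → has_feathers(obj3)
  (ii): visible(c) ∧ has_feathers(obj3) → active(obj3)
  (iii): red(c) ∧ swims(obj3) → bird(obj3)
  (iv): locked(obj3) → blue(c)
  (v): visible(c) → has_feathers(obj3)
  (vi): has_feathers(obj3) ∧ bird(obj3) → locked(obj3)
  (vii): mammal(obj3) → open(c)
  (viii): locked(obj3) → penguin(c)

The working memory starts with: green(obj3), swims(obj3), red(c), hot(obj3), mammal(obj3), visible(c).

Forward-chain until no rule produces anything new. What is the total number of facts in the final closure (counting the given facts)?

13

Round 1: (iii) [red(c) ∧ swims(obj3) → bird(obj3)]; (v) [visible(c) → has_feathers(obj3)]; (vii) [mammal(obj3) → open(c)]. Adds bird(obj3), has_feathers(obj3), open(c).
Round 2: (ii) [visible(c) ∧ has_feathers(obj3) → active(obj3)]; (vi) [has_feathers(obj3) ∧ bird(obj3) → locked(obj3)]. Adds active(obj3), locked(obj3).
Round 3: (iv) [locked(obj3) → blue(c)]; (viii) [locked(obj3) → penguin(c)]. Adds blue(c), penguin(c).
Closure: {active(obj3), bird(obj3), blue(c), green(obj3), has_feathers(obj3), hot(obj3), locked(obj3), mammal(obj3), open(c), penguin(c), red(c), swims(obj3), visible(c)} — 13 facts.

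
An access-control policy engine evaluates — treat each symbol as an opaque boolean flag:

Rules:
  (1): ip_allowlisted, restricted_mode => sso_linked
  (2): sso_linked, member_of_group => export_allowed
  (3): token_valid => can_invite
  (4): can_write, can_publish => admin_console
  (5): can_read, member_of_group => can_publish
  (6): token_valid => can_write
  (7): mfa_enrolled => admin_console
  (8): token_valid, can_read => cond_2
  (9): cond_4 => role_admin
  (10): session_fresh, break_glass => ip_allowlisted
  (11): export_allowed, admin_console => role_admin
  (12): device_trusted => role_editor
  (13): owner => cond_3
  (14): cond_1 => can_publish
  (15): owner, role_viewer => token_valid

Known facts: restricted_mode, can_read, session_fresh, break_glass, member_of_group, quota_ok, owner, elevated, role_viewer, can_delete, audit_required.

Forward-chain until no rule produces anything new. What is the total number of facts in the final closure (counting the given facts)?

22

[1] (5) [can_read, member_of_group => can_publish]; (10) [session_fresh, break_glass => ip_allowlisted]; (13) [owner => cond_3]; (15) [owner, role_viewer => token_valid]. ⇒ new: can_publish, ip_allowlisted, cond_3, token_valid.
[2] (1) [ip_allowlisted, restricted_mode => sso_linked]; (3) [token_valid => can_invite]; (6) [token_valid => can_write]; (8) [token_valid, can_read => cond_2]. ⇒ new: sso_linked, can_invite, can_write, cond_2.
[3] (2) [sso_linked, member_of_group => export_allowed]; (4) [can_write, can_publish => admin_console]. ⇒ new: export_allowed, admin_console.
[4] (11) [export_allowed, admin_console => role_admin]. ⇒ new: role_admin.
Closure: {admin_console, audit_required, break_glass, can_delete, can_invite, can_publish, can_read, can_write, cond_2, cond_3, elevated, export_allowed, ip_allowlisted, member_of_group, owner, quota_ok, restricted_mode, role_admin, role_viewer, session_fresh, sso_linked, token_valid} — 22 facts.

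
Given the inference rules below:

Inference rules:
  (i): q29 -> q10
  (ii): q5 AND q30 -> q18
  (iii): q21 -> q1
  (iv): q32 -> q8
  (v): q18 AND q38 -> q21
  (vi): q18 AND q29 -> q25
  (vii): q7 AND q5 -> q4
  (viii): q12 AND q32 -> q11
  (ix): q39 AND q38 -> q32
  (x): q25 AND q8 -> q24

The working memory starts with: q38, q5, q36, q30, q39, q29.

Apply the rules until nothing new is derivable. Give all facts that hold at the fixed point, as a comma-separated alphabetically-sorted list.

q1, q10, q18, q21, q24, q25, q29, q30, q32, q36, q38, q39, q5, q8

Round 1 — (i), (ii), (ix), derive q10, q18, q32.
Round 2 — (iv), (v), (vi), derive q8, q21, q25.
Round 3 — (iii), (x), derive q1, q24.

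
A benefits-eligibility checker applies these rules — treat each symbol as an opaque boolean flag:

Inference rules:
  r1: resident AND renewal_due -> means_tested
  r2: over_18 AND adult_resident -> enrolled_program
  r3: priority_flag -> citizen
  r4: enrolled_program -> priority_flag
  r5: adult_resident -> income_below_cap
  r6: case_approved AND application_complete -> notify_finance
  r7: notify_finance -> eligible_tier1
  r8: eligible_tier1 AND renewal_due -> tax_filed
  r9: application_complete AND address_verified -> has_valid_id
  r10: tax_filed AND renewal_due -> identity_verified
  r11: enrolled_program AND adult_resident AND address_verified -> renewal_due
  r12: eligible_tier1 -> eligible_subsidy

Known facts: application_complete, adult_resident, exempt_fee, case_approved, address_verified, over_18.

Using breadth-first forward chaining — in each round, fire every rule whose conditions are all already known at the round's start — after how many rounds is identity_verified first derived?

4

Round 1 fires r2, r5, r6, r9, giving enrolled_program, income_below_cap, notify_finance, has_valid_id.
Round 2 fires r4, r7, r11, giving priority_flag, eligible_tier1, renewal_due.
Round 3 fires r3, r8, r12, giving citizen, tax_filed, eligible_subsidy.
Round 4 fires r10, giving identity_verified.
identity_verified first appears in round 4.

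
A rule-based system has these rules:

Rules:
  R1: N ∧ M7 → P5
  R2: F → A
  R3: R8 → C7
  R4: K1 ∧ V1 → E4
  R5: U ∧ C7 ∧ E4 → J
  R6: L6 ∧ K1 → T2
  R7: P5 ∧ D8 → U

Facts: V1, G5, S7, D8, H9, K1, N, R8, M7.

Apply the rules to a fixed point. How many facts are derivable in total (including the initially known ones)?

14

Round 1: R1 [N ∧ M7 → P5]; R3 [R8 → C7]; R4 [K1 ∧ V1 → E4]. New: P5, C7, E4.
Round 2: R7 [P5 ∧ D8 → U]. New: U.
Round 3: R5 [U ∧ C7 ∧ E4 → J]. New: J.
Closure: {C7, D8, E4, G5, H9, J, K1, M7, N, P5, R8, S7, U, V1} — 14 facts.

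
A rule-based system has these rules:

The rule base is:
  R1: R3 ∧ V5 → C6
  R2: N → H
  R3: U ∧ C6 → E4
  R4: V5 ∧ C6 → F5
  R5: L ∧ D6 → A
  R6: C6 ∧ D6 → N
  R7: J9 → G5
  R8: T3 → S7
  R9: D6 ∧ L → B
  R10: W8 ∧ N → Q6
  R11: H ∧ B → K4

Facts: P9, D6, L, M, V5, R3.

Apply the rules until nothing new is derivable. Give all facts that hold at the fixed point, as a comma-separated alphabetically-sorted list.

Round 1 — R1, R5, R9, derive C6, A, B.
Round 2 — R4, R6, derive F5, N.
Round 3 — R2, derive H.
Round 4 — R11, derive K4.

A, B, C6, D6, F5, H, K4, L, M, N, P9, R3, V5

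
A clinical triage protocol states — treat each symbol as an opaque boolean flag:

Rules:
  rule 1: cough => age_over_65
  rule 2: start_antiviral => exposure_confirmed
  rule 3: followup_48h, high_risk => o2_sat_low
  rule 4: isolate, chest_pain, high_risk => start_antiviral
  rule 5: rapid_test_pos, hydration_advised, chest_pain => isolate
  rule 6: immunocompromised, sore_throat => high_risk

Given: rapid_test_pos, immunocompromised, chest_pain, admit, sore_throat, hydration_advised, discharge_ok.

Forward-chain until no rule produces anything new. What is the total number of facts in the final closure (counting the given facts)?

11

Round 1: rule 5 [rapid_test_pos, hydration_advised, chest_pain => isolate]; rule 6 [immunocompromised, sore_throat => high_risk]. New: isolate, high_risk.
Round 2: rule 4 [isolate, chest_pain, high_risk => start_antiviral]. New: start_antiviral.
Round 3: rule 2 [start_antiviral => exposure_confirmed]. New: exposure_confirmed.
Closure: {admit, chest_pain, discharge_ok, exposure_confirmed, high_risk, hydration_advised, immunocompromised, isolate, rapid_test_pos, sore_throat, start_antiviral} — 11 facts.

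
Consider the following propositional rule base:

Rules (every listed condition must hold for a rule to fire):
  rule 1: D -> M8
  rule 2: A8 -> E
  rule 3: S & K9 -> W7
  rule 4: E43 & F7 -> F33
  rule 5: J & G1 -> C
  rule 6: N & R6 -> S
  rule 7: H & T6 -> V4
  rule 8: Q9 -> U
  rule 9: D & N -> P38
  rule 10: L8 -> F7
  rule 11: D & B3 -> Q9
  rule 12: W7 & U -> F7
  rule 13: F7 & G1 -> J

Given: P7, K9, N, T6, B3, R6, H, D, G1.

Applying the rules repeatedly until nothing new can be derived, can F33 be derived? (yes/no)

no

Round 1 fires rule 1, rule 6, rule 7, rule 9, rule 11, giving M8, S, V4, P38, Q9.
Round 2 fires rule 3, rule 8, giving W7, U.
Round 3 fires rule 12, giving F7.
Round 4 fires rule 13, giving J.
Round 5 fires rule 5, giving C.
Fixed point reached. F33 is concluded only by rule 4; rule 4 needs E43 (never derived).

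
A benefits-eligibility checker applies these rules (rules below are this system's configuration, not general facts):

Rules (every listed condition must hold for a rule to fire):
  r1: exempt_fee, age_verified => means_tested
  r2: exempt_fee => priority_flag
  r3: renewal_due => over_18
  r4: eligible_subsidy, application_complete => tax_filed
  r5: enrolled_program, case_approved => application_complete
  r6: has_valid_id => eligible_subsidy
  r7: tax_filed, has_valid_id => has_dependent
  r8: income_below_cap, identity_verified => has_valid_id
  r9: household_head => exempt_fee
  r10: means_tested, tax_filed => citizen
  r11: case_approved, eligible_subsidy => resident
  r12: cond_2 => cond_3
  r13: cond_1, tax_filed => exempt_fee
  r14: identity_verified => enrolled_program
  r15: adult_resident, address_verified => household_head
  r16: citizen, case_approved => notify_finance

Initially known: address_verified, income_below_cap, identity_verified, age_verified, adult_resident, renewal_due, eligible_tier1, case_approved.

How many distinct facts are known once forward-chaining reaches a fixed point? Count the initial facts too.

Round 1 — r3, r8, r14, r15, derive over_18, has_valid_id, enrolled_program, household_head.
Round 2 — r5, r6, r9, derive application_complete, eligible_subsidy, exempt_fee.
Round 3 — r1, r2, r4, r11, derive means_tested, priority_flag, tax_filed, resident.
Round 4 — r7, r10, derive has_dependent, citizen.
Round 5 — r16, derive notify_finance.
Closure: {address_verified, adult_resident, age_verified, application_complete, case_approved, citizen, eligible_subsidy, eligible_tier1, enrolled_program, exempt_fee, has_dependent, has_valid_id, household_head, identity_verified, income_below_cap, means_tested, notify_finance, over_18, priority_flag, renewal_due, resident, tax_filed} — 22 facts.

22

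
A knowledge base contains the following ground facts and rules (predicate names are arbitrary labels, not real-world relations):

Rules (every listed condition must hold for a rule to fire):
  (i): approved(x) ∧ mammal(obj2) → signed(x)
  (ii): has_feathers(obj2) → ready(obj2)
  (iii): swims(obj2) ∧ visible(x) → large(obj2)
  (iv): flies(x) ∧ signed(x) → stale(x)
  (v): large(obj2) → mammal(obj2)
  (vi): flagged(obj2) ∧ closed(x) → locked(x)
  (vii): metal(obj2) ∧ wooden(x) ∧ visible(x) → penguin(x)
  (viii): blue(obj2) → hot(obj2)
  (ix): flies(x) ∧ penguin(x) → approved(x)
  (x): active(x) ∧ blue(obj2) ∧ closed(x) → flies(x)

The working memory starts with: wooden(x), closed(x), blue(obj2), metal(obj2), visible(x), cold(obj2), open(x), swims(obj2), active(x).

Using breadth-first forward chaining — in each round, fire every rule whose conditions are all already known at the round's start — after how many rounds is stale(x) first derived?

4

Round 1 — (iii), (vii), (viii), (x), derive large(obj2), penguin(x), hot(obj2), flies(x).
Round 2 — (v), (ix), derive mammal(obj2), approved(x).
Round 3 — (i), derive signed(x).
Round 4 — (iv), derive stale(x).
stale(x) first appears in round 4.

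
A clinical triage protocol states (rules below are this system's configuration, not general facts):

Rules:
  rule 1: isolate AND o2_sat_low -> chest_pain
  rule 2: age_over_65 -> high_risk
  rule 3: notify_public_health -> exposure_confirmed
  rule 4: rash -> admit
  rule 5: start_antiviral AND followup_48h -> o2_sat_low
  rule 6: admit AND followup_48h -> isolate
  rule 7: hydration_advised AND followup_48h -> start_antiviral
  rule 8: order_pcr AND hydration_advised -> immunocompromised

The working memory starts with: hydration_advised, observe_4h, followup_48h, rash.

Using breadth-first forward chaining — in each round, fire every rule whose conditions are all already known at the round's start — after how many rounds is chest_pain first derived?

3

Round 1 fires rule 4, rule 7, giving admit, start_antiviral.
Round 2 fires rule 5, rule 6, giving o2_sat_low, isolate.
Round 3 fires rule 1, giving chest_pain.
chest_pain first appears in round 3.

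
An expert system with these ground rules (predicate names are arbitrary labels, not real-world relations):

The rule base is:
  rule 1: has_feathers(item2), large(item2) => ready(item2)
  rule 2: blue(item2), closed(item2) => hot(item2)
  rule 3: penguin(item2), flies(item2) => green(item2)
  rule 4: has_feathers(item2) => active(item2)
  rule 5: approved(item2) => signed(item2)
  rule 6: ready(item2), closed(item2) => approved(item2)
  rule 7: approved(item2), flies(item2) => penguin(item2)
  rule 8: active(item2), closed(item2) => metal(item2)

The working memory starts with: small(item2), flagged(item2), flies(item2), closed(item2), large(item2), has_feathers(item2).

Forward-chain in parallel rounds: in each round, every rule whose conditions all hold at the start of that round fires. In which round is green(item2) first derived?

[1] rule 1 [has_feathers(item2), large(item2) => ready(item2)]; rule 4 [has_feathers(item2) => active(item2)]. ⇒ new: ready(item2), active(item2).
[2] rule 6 [ready(item2), closed(item2) => approved(item2)]; rule 8 [active(item2), closed(item2) => metal(item2)]. ⇒ new: approved(item2), metal(item2).
[3] rule 5 [approved(item2) => signed(item2)]; rule 7 [approved(item2), flies(item2) => penguin(item2)]. ⇒ new: signed(item2), penguin(item2).
[4] rule 3 [penguin(item2), flies(item2) => green(item2)]. ⇒ new: green(item2).
green(item2) first appears in round 4.

4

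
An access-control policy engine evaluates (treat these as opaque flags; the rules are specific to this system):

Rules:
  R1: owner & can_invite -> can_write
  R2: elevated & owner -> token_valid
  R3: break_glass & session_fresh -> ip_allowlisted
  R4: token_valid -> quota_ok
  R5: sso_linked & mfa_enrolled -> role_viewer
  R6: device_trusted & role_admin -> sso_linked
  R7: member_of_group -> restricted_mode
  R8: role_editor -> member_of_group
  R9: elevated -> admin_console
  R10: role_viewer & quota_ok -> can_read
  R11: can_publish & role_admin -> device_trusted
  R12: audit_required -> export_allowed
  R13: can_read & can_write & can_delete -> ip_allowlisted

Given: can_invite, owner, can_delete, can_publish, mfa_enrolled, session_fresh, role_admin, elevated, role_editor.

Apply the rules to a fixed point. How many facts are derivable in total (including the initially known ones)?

Round 1 — R1, R2, R8, R9, R11, derive can_write, token_valid, member_of_group, admin_console, device_trusted.
Round 2 — R4, R6, R7, derive quota_ok, sso_linked, restricted_mode.
Round 3 — R5, derive role_viewer.
Round 4 — R10, derive can_read.
Round 5 — R13, derive ip_allowlisted.
Closure: {admin_console, can_delete, can_invite, can_publish, can_read, can_write, device_trusted, elevated, ip_allowlisted, member_of_group, mfa_enrolled, owner, quota_ok, restricted_mode, role_admin, role_editor, role_viewer, session_fresh, sso_linked, token_valid} — 20 facts.

20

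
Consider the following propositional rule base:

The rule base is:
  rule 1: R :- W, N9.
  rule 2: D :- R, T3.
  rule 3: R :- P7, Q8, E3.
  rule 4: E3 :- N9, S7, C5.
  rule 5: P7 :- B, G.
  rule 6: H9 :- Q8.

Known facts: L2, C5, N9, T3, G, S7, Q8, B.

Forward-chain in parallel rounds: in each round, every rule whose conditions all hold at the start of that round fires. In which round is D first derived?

3

Round 1: rule 4 [E3 :- N9, S7, C5.]; rule 5 [P7 :- B, G.]; rule 6 [H9 :- Q8.]. Adds E3, P7, H9.
Round 2: rule 3 [R :- P7, Q8, E3.]. Adds R.
Round 3: rule 2 [D :- R, T3.]. Adds D.
D first appears in round 3.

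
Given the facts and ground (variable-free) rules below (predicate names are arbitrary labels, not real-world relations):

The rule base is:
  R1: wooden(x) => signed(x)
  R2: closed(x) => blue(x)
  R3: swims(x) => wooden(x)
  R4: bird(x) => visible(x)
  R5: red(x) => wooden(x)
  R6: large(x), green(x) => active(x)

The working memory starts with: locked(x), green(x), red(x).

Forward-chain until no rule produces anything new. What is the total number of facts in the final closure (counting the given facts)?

5

Round 1: R5 [red(x) => wooden(x)]. Adds wooden(x).
Round 2: R1 [wooden(x) => signed(x)]. Adds signed(x).
Closure: {green(x), locked(x), red(x), signed(x), wooden(x)} — 5 facts.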